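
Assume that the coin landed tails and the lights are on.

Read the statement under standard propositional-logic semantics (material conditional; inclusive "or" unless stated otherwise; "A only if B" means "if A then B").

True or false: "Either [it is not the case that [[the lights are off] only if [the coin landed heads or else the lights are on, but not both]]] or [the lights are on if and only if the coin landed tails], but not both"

True.

Let K = "the lights are on" (T), H = "the coin landed heads" (F).
This is ~(~K -> (H xor K)) xor (K <-> ~H).

~K = ~T = F
H xor K = F xor T = T
~K -> (H xor K) = F -> T = T
~(~K -> (H xor K)) = ~T = F
~H = ~F = T
K <-> ~H = T <-> T = T
~(~K -> (H xor K)) xor (K <-> ~H) = F xor T = T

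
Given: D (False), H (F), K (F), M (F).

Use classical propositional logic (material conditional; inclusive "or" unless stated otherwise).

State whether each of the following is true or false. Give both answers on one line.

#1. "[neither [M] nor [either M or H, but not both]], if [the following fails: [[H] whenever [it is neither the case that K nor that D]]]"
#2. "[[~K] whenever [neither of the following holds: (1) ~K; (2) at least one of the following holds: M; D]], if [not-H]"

#1: This is ~((K nor D) -> H) -> (M nor (M xor H)).

K nor D = F nor F = T
(K nor D) -> H = T -> F = F
~((K nor D) -> H) = ~F = T
M xor H = F xor F = F
M nor (M xor H) = F nor F = T
~((K nor D) -> H) -> (M nor (M xor H)) = T -> T = T
So #1 is true.

#2: Parsed as ~H -> ((~K nor (M | D)) -> ~K)

~H = ~F = T
~K = ~F = T
M | D = F | F = F
~K nor (M | D) = T nor F = F
~K = ~F = T
(~K nor (M | D)) -> ~K = F -> T = T
~H -> ((~K nor (M | D)) -> ~K) = T -> T = T
Thus #2 is true.

#1 true, #2 true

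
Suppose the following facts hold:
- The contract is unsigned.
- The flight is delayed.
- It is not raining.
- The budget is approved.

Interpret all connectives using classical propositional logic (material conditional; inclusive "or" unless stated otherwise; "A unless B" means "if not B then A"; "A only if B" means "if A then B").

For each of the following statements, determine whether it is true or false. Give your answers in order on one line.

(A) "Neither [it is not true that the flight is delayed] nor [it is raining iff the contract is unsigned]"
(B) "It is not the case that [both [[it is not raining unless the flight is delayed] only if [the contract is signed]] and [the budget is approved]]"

(A) T / (B) T

Let U = "the flight is delayed" (True), D = "it is raining" (False), R = "the contract is signed" (False), W = "the budget is approved" (True).

(A): Parsed as not U nor (D iff not R)

not U = not True = False
not R = not False = True
D iff not R = False iff True = False
not U nor (D iff not R) = False nor False = True
So (A) is true.

(B): Formalization: not (((not D or U) -> R) and W)

not D = not False = True
not D or U = True or True = True
(not D or U) -> R = True -> False = False
((not D or U) -> R) and W = False and True = False
not (((not D or U) -> R) and W) = not False = True
Thus (B) is true.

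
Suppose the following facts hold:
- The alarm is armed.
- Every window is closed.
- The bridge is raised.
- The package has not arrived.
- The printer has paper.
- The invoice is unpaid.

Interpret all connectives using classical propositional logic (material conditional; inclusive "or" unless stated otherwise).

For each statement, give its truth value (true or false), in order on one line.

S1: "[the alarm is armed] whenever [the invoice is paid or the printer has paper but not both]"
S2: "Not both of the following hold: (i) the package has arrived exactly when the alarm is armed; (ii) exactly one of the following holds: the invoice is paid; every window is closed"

Let V = "the invoice is paid" (F), U = "the printer has paper" (T), P = "the alarm is armed" (T), S = "the package has arrived" (F), Q = "a window is open" (F).

S1: Parsed as (V xor U) -> P

V xor U = F xor T = T
(V xor U) -> P = T -> T = T
So S1 is true.

S2: Formalization: (S <-> P) nand (V xor ~Q)

S <-> P = F <-> T = F
~Q = ~F = T
V xor ~Q = F xor T = T
(S <-> P) nand (V xor ~Q) = F nand T = T
Thus S2 is true.

S1 True; S2 True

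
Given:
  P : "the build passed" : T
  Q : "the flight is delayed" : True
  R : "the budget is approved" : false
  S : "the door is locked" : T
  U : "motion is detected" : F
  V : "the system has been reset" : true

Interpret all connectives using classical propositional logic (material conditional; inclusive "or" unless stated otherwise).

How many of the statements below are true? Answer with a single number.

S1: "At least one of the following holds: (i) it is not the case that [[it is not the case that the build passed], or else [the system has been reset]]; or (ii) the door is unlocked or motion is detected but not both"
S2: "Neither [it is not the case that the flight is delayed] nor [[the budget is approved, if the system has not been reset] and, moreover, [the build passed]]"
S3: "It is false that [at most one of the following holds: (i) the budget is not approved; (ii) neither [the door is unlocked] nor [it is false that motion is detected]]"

S1: In symbols: ~(~P | V) | (~S xor U)

~P = ~T = F
~P | V = F | T = T
~(~P | V) = ~T = F
~S = ~T = F
~S xor U = F xor F = F
~(~P | V) | (~S xor U) = F | F = F
Hence S1 is false.

S2: This is ~Q nor ((~V -> R) & P).

~Q = ~T = F
~V = ~T = F
~V -> R = F -> F = T
(~V -> R) & P = T & T = T
~Q nor ((~V -> R) & P) = F nor T = F
So S2 is false.

S3: In symbols: ~(~R nand (~S nor ~U))

~R = ~F = T
~S = ~T = F
~U = ~F = T
~S nor ~U = F nor T = F
~R nand (~S nor ~U) = T nand F = T
~(~R nand (~S nor ~U)) = ~T = F
Hence S3 is false.

Count: 0.

0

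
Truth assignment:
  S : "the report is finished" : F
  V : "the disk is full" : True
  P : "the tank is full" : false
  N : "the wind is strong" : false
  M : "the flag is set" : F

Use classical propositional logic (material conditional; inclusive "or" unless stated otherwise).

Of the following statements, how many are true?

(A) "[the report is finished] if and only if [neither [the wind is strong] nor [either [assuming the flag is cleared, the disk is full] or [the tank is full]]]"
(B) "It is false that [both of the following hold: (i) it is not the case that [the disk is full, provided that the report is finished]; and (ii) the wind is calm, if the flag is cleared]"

(A): Formalization: S <-> (N nor ((~M -> V) | P))

~M = ~F = T
~M -> V = T -> T = T
(~M -> V) | P = T | F = T
N nor ((~M -> V) | P) = F nor T = F
S <-> (N nor ((~M -> V) | P)) = F <-> F = T
Hence (A) is true.

(B): Formalization: ~(~(S -> V) & (~M -> ~N))

S -> V = F -> T = T
~(S -> V) = ~T = F
~M = ~F = T
~N = ~F = T
~M -> ~N = T -> T = T
~(S -> V) & (~M -> ~N) = F & T = F
~(~(S -> V) & (~M -> ~N)) = ~F = T
Hence (B) is true.

True statements: 2.

2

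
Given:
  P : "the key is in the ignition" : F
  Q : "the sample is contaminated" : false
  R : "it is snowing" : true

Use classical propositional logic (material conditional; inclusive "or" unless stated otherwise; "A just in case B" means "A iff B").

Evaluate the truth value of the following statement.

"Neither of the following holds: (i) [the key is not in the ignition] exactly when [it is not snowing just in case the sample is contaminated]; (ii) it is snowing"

In symbols: (~P <-> (~R <-> Q)) nor R

~P = ~F = T
~R = ~T = F
~R <-> Q = F <-> F = T
~P <-> (~R <-> Q) = T <-> T = T
(~P <-> (~R <-> Q)) nor R = T nor T = F

False.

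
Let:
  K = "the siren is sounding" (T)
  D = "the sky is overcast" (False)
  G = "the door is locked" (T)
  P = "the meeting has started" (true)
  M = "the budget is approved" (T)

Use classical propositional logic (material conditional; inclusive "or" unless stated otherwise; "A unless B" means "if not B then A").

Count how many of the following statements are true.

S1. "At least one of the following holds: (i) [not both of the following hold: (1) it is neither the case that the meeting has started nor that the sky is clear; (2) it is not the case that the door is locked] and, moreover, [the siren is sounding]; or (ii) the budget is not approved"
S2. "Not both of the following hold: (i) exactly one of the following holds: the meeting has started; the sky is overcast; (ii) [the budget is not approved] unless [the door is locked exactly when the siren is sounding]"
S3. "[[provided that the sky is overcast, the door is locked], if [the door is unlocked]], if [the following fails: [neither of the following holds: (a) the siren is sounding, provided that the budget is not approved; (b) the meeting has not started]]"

2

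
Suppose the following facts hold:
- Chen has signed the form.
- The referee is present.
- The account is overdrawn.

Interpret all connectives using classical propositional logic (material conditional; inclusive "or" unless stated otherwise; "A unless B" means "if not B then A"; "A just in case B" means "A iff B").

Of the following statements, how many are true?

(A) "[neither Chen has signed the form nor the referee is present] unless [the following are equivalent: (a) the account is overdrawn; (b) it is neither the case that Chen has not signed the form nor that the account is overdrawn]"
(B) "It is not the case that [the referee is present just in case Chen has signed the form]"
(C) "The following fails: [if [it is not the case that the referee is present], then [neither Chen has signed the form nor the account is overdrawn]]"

Let P = "Chen has signed the form" (T), Q = "the referee is present" (T), R = "the account is overdrawn" (T).

(A): This is (P nor Q) | (R <-> (~P nor R)).

P nor Q = T nor T = F
~P = ~T = F
~P nor R = F nor T = F
R <-> (~P nor R) = T <-> F = F
(P nor Q) | (R <-> (~P nor R)) = F | F = F
So (A) is false.

(B): In symbols: ~(Q <-> P)

Q <-> P = T <-> T = T
~(Q <-> P) = ~T = F
Thus (B) is false.

(C): Parsed as ~(~Q -> (P nor R))

~Q = ~T = F
P nor R = T nor T = F
~Q -> (P nor R) = F -> F = T
~(~Q -> (P nor R)) = ~T = F
Hence (C) is false.

0 of the 3 statements are true (none).

0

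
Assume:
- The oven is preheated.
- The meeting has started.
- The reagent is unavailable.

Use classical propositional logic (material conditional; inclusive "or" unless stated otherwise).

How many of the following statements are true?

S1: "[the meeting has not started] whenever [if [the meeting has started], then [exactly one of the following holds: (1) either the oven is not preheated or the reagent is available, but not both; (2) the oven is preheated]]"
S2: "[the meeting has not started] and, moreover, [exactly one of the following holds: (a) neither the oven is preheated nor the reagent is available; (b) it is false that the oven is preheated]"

Let Q = "the meeting has started" (T), P = "the oven is preheated" (T), R = "the reagent is available" (F).

S1: Formalization: (Q → ((¬P ⊕ R) ⊕ P)) → ¬Q

¬P = ¬T = F
¬P ⊕ R = F ⊕ F = F
(¬P ⊕ R) ⊕ P = F ⊕ T = T
Q → ((¬P ⊕ R) ⊕ P) = T → T = T
¬Q = ¬T = F
(Q → ((¬P ⊕ R) ⊕ P)) → ¬Q = T → F = F
So S1 is false.

S2: Parsed as ¬Q ∧ ((P ↓ R) ⊕ ¬P)

¬Q = ¬T = F
P ↓ R = T ↓ F = F
¬P = ¬T = F
(P ↓ R) ⊕ ¬P = F ⊕ F = F
¬Q ∧ ((P ↓ R) ⊕ ¬P) = F ∧ F = F
Thus S2 is false.

True statements: 0 (none).

0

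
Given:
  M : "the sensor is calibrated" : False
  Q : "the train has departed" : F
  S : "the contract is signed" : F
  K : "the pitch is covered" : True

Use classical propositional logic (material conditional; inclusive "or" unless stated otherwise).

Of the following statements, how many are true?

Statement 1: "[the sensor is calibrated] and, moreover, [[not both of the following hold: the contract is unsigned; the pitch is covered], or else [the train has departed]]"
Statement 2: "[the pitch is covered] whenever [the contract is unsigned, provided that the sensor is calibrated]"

Statement 1: Formalization: M & ((~S nand K) | Q)

~S = ~F = T
~S nand K = T nand T = F
(~S nand K) | Q = F | F = F
M & ((~S nand K) | Q) = F & F = F
Hence Statement 1 is false.

Statement 2: Formalization: (M -> ~S) -> K

~S = ~F = T
M -> ~S = F -> T = T
(M -> ~S) -> K = T -> T = T
So Statement 2 is true.

Count: 1.

1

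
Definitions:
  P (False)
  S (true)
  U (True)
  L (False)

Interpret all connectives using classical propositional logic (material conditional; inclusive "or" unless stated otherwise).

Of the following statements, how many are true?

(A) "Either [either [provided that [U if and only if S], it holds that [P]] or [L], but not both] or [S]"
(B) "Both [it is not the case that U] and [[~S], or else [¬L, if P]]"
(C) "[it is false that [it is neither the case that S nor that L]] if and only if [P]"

(A): In symbols: (((U ↔ S) → P) ⊕ L) ∨ S

U ↔ S = T ↔ T = T
(U ↔ S) → P = T → F = F
((U ↔ S) → P) ⊕ L = F ⊕ F = F
(((U ↔ S) → P) ⊕ L) ∨ S = F ∨ T = T
Hence (A) is true.

(B): In symbols: ¬U ∧ (¬S ∨ (P → ¬L))

¬U = ¬T = F
¬S = ¬T = F
¬L = ¬F = T
P → ¬L = F → T = T
¬S ∨ (P → ¬L) = F ∨ T = T
¬U ∧ (¬S ∨ (P → ¬L)) = F ∧ T = F
Thus (B) is false.

(C): In symbols: ¬(S ↓ L) ↔ P

S ↓ L = T ↓ F = F
¬(S ↓ L) = ¬F = T
¬(S ↓ L) ↔ P = T ↔ F = F
Thus (C) is false.

Count: 1.

1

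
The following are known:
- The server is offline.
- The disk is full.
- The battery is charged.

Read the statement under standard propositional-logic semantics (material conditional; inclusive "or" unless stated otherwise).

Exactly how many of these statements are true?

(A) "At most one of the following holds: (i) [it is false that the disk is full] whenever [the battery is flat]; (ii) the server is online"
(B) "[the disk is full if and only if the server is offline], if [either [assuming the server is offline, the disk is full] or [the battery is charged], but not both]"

Let L = "the battery is charged" (T), P = "the disk is full" (T), S = "the server is online" (F).

(A): Parsed as (~L -> ~P) nand S

~L = ~T = F
~P = ~T = F
~L -> ~P = F -> F = T
(~L -> ~P) nand S = T nand F = T
Thus (A) is true.

(B): This is ((~S -> P) xor L) -> (P <-> ~S).

~S = ~F = T
~S -> P = T -> T = T
(~S -> P) xor L = T xor T = F
~S = ~F = T
P <-> ~S = T <-> T = T
((~S -> P) xor L) -> (P <-> ~S) = F -> T = T
Thus (B) is true.

True statements: 2 ((A), (B)).

2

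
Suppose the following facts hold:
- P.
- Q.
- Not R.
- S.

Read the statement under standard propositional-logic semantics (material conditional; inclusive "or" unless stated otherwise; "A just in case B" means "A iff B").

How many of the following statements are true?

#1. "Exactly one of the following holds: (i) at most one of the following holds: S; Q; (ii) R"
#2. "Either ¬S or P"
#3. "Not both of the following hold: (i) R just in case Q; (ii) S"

#1: This is (S nand Q) xor R.

S nand Q = T nand T = F
(S nand Q) xor R = F xor F = F
Hence #1 is false.

#2: This is ~S | P.

~S = ~T = F
~S | P = F | T = T
Hence #2 is true.

#3: Formalization: (R <-> Q) nand S

R <-> Q = F <-> T = F
(R <-> Q) nand S = F nand T = T
Hence #3 is true.

2 of the 3 statements are true (#2, #3).

2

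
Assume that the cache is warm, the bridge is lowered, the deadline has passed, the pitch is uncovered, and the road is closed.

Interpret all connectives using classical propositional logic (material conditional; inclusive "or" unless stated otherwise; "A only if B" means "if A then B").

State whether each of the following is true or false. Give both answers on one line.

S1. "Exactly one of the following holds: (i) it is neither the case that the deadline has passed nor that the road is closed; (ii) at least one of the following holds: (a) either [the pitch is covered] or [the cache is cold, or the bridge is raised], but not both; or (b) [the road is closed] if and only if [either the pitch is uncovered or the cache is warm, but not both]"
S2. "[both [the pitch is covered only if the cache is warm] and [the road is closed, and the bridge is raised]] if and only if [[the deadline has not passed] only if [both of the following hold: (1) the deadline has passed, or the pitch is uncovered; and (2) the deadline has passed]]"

S1 False, S2 False

Let R = "the deadline has passed" (T), U = "the road is closed" (T), S = "the pitch is covered" (F), P = "the cache is warm" (T), Q = "the bridge is raised" (F).

S1: Formalization: (R ↓ U) ⊕ ((S ⊕ (¬P ∨ Q)) ∨ (U ↔ (¬S ⊕ P)))

R ↓ U = T ↓ T = F
¬P = ¬T = F
¬P ∨ Q = F ∨ F = F
S ⊕ (¬P ∨ Q) = F ⊕ F = F
¬S = ¬F = T
¬S ⊕ P = T ⊕ T = F
U ↔ (¬S ⊕ P) = T ↔ F = F
(S ⊕ (¬P ∨ Q)) ∨ (U ↔ (¬S ⊕ P)) = F ∨ F = F
(R ↓ U) ⊕ ((S ⊕ (¬P ∨ Q)) ∨ (U ↔ (¬S ⊕ P))) = F ⊕ F = F
So S1 is false.

S2: In symbols: ((S → P) ∧ (U ∧ Q)) ↔ (¬R → ((R ∨ ¬S) ∧ R))

S → P = F → T = T
U ∧ Q = T ∧ F = F
(S → P) ∧ (U ∧ Q) = T ∧ F = F
¬R = ¬T = F
¬S = ¬F = T
R ∨ ¬S = T ∨ T = T
(R ∨ ¬S) ∧ R = T ∧ T = T
¬R → ((R ∨ ¬S) ∧ R) = F → T = T
((S → P) ∧ (U ∧ Q)) ↔ (¬R → ((R ∨ ¬S) ∧ R)) = F ↔ T = F
So S2 is false.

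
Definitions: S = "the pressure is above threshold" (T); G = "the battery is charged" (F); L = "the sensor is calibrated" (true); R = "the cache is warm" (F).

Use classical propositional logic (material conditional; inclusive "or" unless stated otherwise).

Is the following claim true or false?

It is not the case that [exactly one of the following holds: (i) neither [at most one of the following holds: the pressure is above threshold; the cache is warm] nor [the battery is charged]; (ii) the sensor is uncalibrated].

Parsed as ~(((S nand R) nor G) xor ~L)

S nand R = T nand F = T
(S nand R) nor G = T nor F = F
~L = ~T = F
((S nand R) nor G) xor ~L = F xor F = F
~(((S nand R) nor G) xor ~L) = ~F = T

The statement is true.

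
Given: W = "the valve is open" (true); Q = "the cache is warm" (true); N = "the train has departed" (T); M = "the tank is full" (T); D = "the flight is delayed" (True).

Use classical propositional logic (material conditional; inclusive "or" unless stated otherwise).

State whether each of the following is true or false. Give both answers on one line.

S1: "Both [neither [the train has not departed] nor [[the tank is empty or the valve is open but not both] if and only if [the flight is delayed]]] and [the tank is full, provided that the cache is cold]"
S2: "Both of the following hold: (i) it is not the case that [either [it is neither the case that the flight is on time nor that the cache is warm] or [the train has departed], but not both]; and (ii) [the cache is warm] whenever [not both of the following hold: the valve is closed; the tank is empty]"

S1: Formalization: (¬N ↓ ((¬M ⊕ W) ↔ D)) ∧ (¬Q → M)

¬N = ¬T = F
¬M = ¬T = F
¬M ⊕ W = F ⊕ T = T
(¬M ⊕ W) ↔ D = T ↔ T = T
¬N ↓ ((¬M ⊕ W) ↔ D) = F ↓ T = F
¬Q = ¬T = F
¬Q → M = F → T = T
(¬N ↓ ((¬M ⊕ W) ↔ D)) ∧ (¬Q → M) = F ∧ T = F
So S1 is false.

S2: This is ¬((¬D ↓ Q) ⊕ N) ∧ ((¬W ↑ ¬M) → Q).

¬D = ¬T = F
¬D ↓ Q = F ↓ T = F
(¬D ↓ Q) ⊕ N = F ⊕ T = T
¬((¬D ↓ Q) ⊕ N) = ¬T = F
¬W = ¬T = F
¬M = ¬T = F
¬W ↑ ¬M = F ↑ F = T
(¬W ↑ ¬M) → Q = T → T = T
¬((¬D ↓ Q) ⊕ N) ∧ ((¬W ↑ ¬M) → Q) = F ∧ T = F
Hence S2 is false.

S1 false; S2 false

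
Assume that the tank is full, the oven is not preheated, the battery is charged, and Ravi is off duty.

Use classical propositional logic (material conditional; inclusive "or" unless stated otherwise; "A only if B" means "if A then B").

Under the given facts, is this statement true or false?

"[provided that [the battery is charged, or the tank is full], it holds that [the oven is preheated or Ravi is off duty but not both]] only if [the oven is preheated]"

False.

Let R = "the battery is charged" (T), P = "the tank is full" (T), Q = "the oven is preheated" (F), S = "Ravi is on call" (F).
In symbols: ((R | P) -> (Q xor ~S)) -> Q

R | P = T | T = T
~S = ~F = T
Q xor ~S = F xor T = T
(R | P) -> (Q xor ~S) = T -> T = T
((R | P) -> (Q xor ~S)) -> Q = T -> F = F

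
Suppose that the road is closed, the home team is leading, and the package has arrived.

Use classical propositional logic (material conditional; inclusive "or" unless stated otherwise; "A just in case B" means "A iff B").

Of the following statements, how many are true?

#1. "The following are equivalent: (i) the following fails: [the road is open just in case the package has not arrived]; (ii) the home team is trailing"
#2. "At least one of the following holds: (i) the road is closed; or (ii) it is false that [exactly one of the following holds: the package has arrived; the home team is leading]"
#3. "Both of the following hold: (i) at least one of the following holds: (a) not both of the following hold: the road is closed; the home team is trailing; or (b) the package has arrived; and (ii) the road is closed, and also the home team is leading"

3

Let P = "the road is closed" (T), R = "the package has arrived" (T), Q = "the home team is leading" (T).

#1: Parsed as ~(~P <-> ~R) <-> ~Q

~P = ~T = F
~R = ~T = F
~P <-> ~R = F <-> F = T
~(~P <-> ~R) = ~T = F
~Q = ~T = F
~(~P <-> ~R) <-> ~Q = F <-> F = T
Thus #1 is true.

#2: This is P | ~(R xor Q).

R xor Q = T xor T = F
~(R xor Q) = ~F = T
P | ~(R xor Q) = T | T = T
So #2 is true.

#3: In symbols: ((P nand ~Q) | R) & (P & Q)

~Q = ~T = F
P nand ~Q = T nand F = T
(P nand ~Q) | R = T | T = T
P & Q = T & T = T
((P nand ~Q) | R) & (P & Q) = T & T = T
So #3 is true.

Count: 3.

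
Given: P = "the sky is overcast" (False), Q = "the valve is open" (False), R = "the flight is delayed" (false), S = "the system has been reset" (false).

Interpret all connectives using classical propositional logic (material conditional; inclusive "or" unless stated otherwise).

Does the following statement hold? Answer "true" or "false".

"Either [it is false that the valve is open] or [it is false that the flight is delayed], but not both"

Parsed as ¬Q ⊕ ¬R

¬Q = ¬F = T
¬R = ¬F = T
¬Q ⊕ ¬R = T ⊕ T = F

False.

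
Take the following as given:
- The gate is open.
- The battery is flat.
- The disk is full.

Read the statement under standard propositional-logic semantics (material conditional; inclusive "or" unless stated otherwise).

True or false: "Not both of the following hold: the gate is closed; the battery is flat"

Let P = "the gate is open" (T), Q = "the battery is charged" (F).
This is ¬P ↑ ¬Q.

¬P = ¬T = F
¬Q = ¬F = T
¬P ↑ ¬Q = F ↑ T = T

True.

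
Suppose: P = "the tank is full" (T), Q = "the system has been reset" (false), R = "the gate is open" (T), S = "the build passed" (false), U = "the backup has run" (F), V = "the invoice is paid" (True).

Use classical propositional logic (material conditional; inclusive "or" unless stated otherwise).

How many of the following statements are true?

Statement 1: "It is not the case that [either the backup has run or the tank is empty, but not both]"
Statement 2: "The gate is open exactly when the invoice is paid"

Statement 1: This is ¬(U ⊕ ¬P).

¬P = ¬T = F
U ⊕ ¬P = F ⊕ F = F
¬(U ⊕ ¬P) = ¬F = T
Thus Statement 1 is true.

Statement 2: Formalization: R ↔ V

R ↔ V = T ↔ T = T
Thus Statement 2 is true.

Count: 2.

2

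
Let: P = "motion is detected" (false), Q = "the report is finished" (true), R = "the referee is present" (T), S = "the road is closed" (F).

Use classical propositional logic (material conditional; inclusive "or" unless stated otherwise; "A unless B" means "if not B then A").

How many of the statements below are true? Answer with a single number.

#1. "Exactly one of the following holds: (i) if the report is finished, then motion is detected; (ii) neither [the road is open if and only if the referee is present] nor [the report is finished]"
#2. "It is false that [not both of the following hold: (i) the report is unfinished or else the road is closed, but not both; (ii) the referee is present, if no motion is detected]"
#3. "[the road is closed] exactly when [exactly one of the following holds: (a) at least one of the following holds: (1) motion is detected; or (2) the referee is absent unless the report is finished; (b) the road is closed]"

0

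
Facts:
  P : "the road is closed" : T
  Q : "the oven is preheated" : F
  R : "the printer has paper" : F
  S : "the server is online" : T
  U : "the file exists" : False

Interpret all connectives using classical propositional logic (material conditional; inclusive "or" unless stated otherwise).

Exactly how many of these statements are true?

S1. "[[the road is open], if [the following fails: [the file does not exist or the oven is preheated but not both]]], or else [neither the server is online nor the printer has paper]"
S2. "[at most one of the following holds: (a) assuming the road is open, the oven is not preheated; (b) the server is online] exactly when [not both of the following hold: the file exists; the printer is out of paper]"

S1: In symbols: (¬(¬U ⊕ Q) → ¬P) ∨ (S ↓ R)

¬U = ¬F = T
¬U ⊕ Q = T ⊕ F = T
¬(¬U ⊕ Q) = ¬T = F
¬P = ¬T = F
¬(¬U ⊕ Q) → ¬P = F → F = T
S ↓ R = T ↓ F = F
(¬(¬U ⊕ Q) → ¬P) ∨ (S ↓ R) = T ∨ F = T
Hence S1 is true.

S2: Formalization: ((¬P → ¬Q) ↑ S) ↔ (U ↑ ¬R)

¬P = ¬T = F
¬Q = ¬F = T
¬P → ¬Q = F → T = T
(¬P → ¬Q) ↑ S = T ↑ T = F
¬R = ¬F = T
U ↑ ¬R = F ↑ T = T
((¬P → ¬Q) ↑ S) ↔ (U ↑ ¬R) = F ↔ T = F
Hence S2 is false.

True statements: 1 (S1).

1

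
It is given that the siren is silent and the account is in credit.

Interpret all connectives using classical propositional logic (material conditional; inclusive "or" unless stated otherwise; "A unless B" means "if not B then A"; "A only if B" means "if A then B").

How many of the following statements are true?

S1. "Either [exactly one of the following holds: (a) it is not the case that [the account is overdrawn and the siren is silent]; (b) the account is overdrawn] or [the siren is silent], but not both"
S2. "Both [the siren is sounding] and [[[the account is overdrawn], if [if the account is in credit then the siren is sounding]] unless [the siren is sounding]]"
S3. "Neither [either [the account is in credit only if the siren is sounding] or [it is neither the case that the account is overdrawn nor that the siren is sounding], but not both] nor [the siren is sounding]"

0

Let S = "the account is overdrawn" (False), M = "the siren is sounding" (False).

S1: Formalization: (not (S and not M) xor S) xor not M

not M = not False = True
S and not M = False and True = False
not (S and not M) = not False = True
not (S and not M) xor S = True xor False = True
not M = not False = True
(not (S and not M) xor S) xor not M = True xor True = False
Hence S1 is false.

S2: In symbols: M and (((not S -> M) -> S) or M)

not S = not False = True
not S -> M = True -> False = False
(not S -> M) -> S = False -> False = True
((not S -> M) -> S) or M = True or False = True
M and (((not S -> M) -> S) or M) = False and True = False
Thus S2 is false.

S3: Parsed as ((not S -> M) xor (S nor M)) nor M

not S = not False = True
not S -> M = True -> False = False
S nor M = False nor False = True
(not S -> M) xor (S nor M) = False xor True = True
((not S -> M) xor (S nor M)) nor M = True nor False = False
Thus S3 is false.

0 of the 3 statements are true (none).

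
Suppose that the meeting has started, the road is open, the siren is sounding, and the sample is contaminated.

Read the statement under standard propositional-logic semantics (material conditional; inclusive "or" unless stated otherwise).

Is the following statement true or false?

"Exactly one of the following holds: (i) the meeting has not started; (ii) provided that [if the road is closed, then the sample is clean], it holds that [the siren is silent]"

Let G = "the meeting has started" (T), R = "the road is closed" (F), U = "the sample is contaminated" (T), W = "the siren is sounding" (T).
Formalization: ~G xor ((R -> ~U) -> ~W)

~G = ~T = F
~U = ~T = F
R -> ~U = F -> F = T
~W = ~T = F
(R -> ~U) -> ~W = T -> F = F
~G xor ((R -> ~U) -> ~W) = F xor F = F

False.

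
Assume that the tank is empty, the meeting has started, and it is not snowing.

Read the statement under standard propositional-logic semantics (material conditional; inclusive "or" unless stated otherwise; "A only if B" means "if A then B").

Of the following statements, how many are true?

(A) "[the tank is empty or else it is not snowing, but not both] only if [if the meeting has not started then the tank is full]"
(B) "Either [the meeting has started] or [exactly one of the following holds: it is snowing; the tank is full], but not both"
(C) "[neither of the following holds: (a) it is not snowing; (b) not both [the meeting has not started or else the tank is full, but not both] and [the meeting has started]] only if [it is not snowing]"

3

Let P = "the tank is full" (F), R = "it is snowing" (F), Q = "the meeting has started" (T).

(A): Parsed as (¬P ⊕ ¬R) → (¬Q → P)

¬P = ¬F = T
¬R = ¬F = T
¬P ⊕ ¬R = T ⊕ T = F
¬Q = ¬T = F
¬Q → P = F → F = T
(¬P ⊕ ¬R) → (¬Q → P) = F → T = T
Hence (A) is true.

(B): Formalization: Q ⊕ (R ⊕ P)

R ⊕ P = F ⊕ F = F
Q ⊕ (R ⊕ P) = T ⊕ F = T
Hence (B) is true.

(C): Formalization: (¬R ↓ ((¬Q ⊕ P) ↑ Q)) → ¬R

¬R = ¬F = T
¬Q = ¬T = F
¬Q ⊕ P = F ⊕ F = F
(¬Q ⊕ P) ↑ Q = F ↑ T = T
¬R ↓ ((¬Q ⊕ P) ↑ Q) = T ↓ T = F
¬R = ¬F = T
(¬R ↓ ((¬Q ⊕ P) ↑ Q)) → ¬R = F → T = T
Hence (C) is true.

True statements: 3 ((A), (B), (C)).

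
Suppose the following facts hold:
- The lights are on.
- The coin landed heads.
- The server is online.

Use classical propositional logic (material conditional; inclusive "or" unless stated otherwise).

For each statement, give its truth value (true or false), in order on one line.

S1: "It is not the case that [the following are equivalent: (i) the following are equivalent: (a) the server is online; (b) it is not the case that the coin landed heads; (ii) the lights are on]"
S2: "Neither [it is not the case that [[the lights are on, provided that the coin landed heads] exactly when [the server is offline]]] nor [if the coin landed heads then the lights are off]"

S1 True; S2 False

Let V = "the server is online" (T), U = "the coin landed heads" (T), G = "the lights are on" (T).

S1: Formalization: ¬((V ↔ ¬U) ↔ G)

¬U = ¬T = F
V ↔ ¬U = T ↔ F = F
(V ↔ ¬U) ↔ G = F ↔ T = F
¬((V ↔ ¬U) ↔ G) = ¬F = T
Thus S1 is true.

S2: Formalization: ¬((U → G) ↔ ¬V) ↓ (U → ¬G)

U → G = T → T = T
¬V = ¬T = F
(U → G) ↔ ¬V = T ↔ F = F
¬((U → G) ↔ ¬V) = ¬F = T
¬G = ¬T = F
U → ¬G = T → F = F
¬((U → G) ↔ ¬V) ↓ (U → ¬G) = T ↓ F = F
Hence S2 is false.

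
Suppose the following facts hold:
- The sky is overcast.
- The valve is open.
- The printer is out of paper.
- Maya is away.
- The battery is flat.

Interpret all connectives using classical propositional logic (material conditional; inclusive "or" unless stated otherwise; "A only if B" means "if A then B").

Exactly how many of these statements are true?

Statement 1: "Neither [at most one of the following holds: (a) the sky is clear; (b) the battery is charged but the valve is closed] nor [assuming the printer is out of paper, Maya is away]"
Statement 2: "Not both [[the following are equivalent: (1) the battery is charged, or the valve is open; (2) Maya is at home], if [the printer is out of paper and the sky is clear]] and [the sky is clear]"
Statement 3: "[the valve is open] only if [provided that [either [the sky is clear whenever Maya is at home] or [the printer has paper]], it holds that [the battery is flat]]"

Let L = "the sky is overcast" (T), K = "the battery is charged" (F), M = "the valve is open" (T), S = "the printer has paper" (F), W = "Maya is at home" (F).

Statement 1: Formalization: (¬L ↑ (K ∧ ¬M)) ↓ (¬S → ¬W)

¬L = ¬T = F
¬M = ¬T = F
K ∧ ¬M = F ∧ F = F
¬L ↑ (K ∧ ¬M) = F ↑ F = T
¬S = ¬F = T
¬W = ¬F = T
¬S → ¬W = T → T = T
(¬L ↑ (K ∧ ¬M)) ↓ (¬S → ¬W) = T ↓ T = F
Hence Statement 1 is false.

Statement 2: In symbols: ((¬S ∧ ¬L) → ((K ∨ M) ↔ W)) ↑ ¬L

¬S = ¬F = T
¬L = ¬T = F
¬S ∧ ¬L = T ∧ F = F
K ∨ M = F ∨ T = T
(K ∨ M) ↔ W = T ↔ F = F
(¬S ∧ ¬L) → ((K ∨ M) ↔ W) = F → F = T
¬L = ¬T = F
((¬S ∧ ¬L) → ((K ∨ M) ↔ W)) ↑ ¬L = T ↑ F = T
Hence Statement 2 is true.

Statement 3: This is M → (((W → ¬L) ∨ S) → ¬K).

¬L = ¬T = F
W → ¬L = F → F = T
(W → ¬L) ∨ S = T ∨ F = T
¬K = ¬F = T
((W → ¬L) ∨ S) → ¬K = T → T = T
M → (((W → ¬L) ∨ S) → ¬K) = T → T = T
So Statement 3 is true.

True statements: 2 (Statement 2, Statement 3).

2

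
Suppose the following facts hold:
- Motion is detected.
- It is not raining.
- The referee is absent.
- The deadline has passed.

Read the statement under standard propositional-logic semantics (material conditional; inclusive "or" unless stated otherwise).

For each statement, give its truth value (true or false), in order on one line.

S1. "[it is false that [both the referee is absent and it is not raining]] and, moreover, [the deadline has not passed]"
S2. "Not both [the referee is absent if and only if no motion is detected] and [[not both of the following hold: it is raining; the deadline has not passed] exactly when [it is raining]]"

S1 false; S2 true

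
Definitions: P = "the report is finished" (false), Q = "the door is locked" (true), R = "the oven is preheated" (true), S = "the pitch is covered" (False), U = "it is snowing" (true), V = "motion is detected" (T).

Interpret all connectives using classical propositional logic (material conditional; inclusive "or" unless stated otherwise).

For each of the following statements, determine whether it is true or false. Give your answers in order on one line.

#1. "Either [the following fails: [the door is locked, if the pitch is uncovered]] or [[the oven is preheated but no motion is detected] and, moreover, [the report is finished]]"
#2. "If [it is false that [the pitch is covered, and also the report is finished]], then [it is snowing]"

#1: Parsed as ¬(¬S → Q) ∨ ((R ∧ ¬V) ∧ P)

¬S = ¬F = T
¬S → Q = T → T = T
¬(¬S → Q) = ¬T = F
¬V = ¬T = F
R ∧ ¬V = T ∧ F = F
(R ∧ ¬V) ∧ P = F ∧ F = F
¬(¬S → Q) ∨ ((R ∧ ¬V) ∧ P) = F ∨ F = F
Hence #1 is false.

#2: Formalization: ¬(S ∧ P) → U

S ∧ P = F ∧ F = F
¬(S ∧ P) = ¬F = T
¬(S ∧ P) → U = T → T = T
Hence #2 is true.

#1 False; #2 True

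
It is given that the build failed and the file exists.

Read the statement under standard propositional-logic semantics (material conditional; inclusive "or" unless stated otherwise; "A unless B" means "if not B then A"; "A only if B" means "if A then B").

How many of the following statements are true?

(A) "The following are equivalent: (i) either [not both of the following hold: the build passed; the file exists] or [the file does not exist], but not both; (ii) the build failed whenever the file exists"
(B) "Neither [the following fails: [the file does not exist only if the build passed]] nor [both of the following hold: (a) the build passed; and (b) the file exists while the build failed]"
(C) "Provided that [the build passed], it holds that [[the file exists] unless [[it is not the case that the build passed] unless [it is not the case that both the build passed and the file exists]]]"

3

Let P = "the build passed" (F), Q = "the file exists" (T).

(A): Formalization: ((P ↑ Q) ⊕ ¬Q) ↔ (Q → ¬P)

P ↑ Q = F ↑ T = T
¬Q = ¬T = F
(P ↑ Q) ⊕ ¬Q = T ⊕ F = T
¬P = ¬F = T
Q → ¬P = T → T = T
((P ↑ Q) ⊕ ¬Q) ↔ (Q → ¬P) = T ↔ T = T
So (A) is true.

(B): This is ¬(¬Q → P) ↓ (P ∧ (Q ∧ ¬P)).

¬Q = ¬T = F
¬Q → P = F → F = T
¬(¬Q → P) = ¬T = F
¬P = ¬F = T
Q ∧ ¬P = T ∧ T = T
P ∧ (Q ∧ ¬P) = F ∧ T = F
¬(¬Q → P) ↓ (P ∧ (Q ∧ ¬P)) = F ↓ F = T
Hence (B) is true.

(C): Formalization: P → (Q ∨ (¬P ∨ (P ↑ Q)))

¬P = ¬F = T
P ↑ Q = F ↑ T = T
¬P ∨ (P ↑ Q) = T ∨ T = T
Q ∨ (¬P ∨ (P ↑ Q)) = T ∨ T = T
P → (Q ∨ (¬P ∨ (P ↑ Q))) = F → T = T
So (C) is true.

Count: 3.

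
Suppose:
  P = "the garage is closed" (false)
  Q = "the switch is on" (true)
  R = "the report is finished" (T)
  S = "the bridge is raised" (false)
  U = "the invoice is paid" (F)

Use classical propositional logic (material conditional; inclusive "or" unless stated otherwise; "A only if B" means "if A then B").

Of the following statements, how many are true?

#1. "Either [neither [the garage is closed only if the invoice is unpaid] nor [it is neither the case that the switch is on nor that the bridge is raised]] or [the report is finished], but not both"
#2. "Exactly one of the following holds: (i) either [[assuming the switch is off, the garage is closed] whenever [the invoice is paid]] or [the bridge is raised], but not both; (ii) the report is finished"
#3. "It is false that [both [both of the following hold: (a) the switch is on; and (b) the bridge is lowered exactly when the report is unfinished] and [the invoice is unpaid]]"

#1: In symbols: ((P → ¬U) ↓ (Q ↓ S)) ⊕ R

¬U = ¬F = T
P → ¬U = F → T = T
Q ↓ S = T ↓ F = F
(P → ¬U) ↓ (Q ↓ S) = T ↓ F = F
((P → ¬U) ↓ (Q ↓ S)) ⊕ R = F ⊕ T = T
So #1 is true.

#2: In symbols: ((U → (¬Q → P)) ⊕ S) ⊕ R

¬Q = ¬T = F
¬Q → P = F → F = T
U → (¬Q → P) = F → T = T
(U → (¬Q → P)) ⊕ S = T ⊕ F = T
((U → (¬Q → P)) ⊕ S) ⊕ R = T ⊕ T = F
Hence #2 is false.

#3: In symbols: ¬((Q ∧ (¬S ↔ ¬R)) ∧ ¬U)

¬S = ¬F = T
¬R = ¬T = F
¬S ↔ ¬R = T ↔ F = F
Q ∧ (¬S ↔ ¬R) = T ∧ F = F
¬U = ¬F = T
(Q ∧ (¬S ↔ ¬R)) ∧ ¬U = F ∧ T = F
¬((Q ∧ (¬S ↔ ¬R)) ∧ ¬U) = ¬F = T
So #3 is true.

True statements: 2 (#1, #3).

2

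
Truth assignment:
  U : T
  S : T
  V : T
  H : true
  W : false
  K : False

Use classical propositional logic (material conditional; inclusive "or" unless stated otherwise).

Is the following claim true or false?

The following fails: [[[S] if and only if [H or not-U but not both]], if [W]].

Formalization: not (W -> (S iff (H xor not U)))

not U = not True = False
H xor not U = True xor False = True
S iff (H xor not U) = True iff True = True
W -> (S iff (H xor not U)) = False -> True = True
not (W -> (S iff (H xor not U))) = not True = False

The statement is false.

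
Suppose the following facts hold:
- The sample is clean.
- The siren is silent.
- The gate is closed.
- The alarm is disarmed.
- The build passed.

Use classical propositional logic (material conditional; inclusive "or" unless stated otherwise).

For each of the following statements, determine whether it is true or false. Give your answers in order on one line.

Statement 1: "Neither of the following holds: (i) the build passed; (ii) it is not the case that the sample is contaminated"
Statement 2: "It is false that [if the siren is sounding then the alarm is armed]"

Statement 1 F, Statement 2 F

Let U = "the build passed" (T), P = "the sample is contaminated" (F), Q = "the siren is sounding" (F), S = "the alarm is armed" (F).

Statement 1: In symbols: U nor ~P

~P = ~F = T
U nor ~P = T nor T = F
So Statement 1 is false.

Statement 2: In symbols: ~(Q -> S)

Q -> S = F -> F = T
~(Q -> S) = ~T = F
Thus Statement 2 is false.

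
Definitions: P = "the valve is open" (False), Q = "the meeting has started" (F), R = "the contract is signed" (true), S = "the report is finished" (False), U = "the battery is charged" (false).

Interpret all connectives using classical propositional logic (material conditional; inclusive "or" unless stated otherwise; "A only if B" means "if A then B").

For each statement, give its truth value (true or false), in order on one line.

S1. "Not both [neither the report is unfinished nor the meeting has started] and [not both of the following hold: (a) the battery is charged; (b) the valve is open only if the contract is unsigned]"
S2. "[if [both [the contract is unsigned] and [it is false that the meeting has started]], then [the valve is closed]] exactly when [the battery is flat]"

S1 T / S2 T

S1: In symbols: (not S nor Q) nand (U nand (P -> not R))

not S = not False = True
not S nor Q = True nor False = False
not R = not True = False
P -> not R = False -> False = True
U nand (P -> not R) = False nand True = True
(not S nor Q) nand (U nand (P -> not R)) = False nand True = True
Thus S1 is true.

S2: Parsed as ((not R and not Q) -> not P) iff not U

not R = not True = False
not Q = not False = True
not R and not Q = False and True = False
not P = not False = True
(not R and not Q) -> not P = False -> True = True
not U = not False = True
((not R and not Q) -> not P) iff not U = True iff True = True
So S2 is true.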